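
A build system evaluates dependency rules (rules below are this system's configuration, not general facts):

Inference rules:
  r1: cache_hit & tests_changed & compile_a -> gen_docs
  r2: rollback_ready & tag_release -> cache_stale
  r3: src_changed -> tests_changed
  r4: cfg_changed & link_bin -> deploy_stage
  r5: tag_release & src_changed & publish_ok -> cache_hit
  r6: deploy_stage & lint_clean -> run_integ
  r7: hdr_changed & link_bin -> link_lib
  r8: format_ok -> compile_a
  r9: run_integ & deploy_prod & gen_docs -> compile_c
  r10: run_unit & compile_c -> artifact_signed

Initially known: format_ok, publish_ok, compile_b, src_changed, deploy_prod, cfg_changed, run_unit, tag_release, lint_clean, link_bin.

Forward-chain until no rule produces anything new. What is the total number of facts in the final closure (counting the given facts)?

18

Round 1: r3 [src_changed -> tests_changed]; r4 [cfg_changed & link_bin -> deploy_stage]; r5 [tag_release & src_changed & publish_ok -> cache_hit]; r8 [format_ok -> compile_a]. New: tests_changed, deploy_stage, cache_hit, compile_a.
Round 2: r1 [cache_hit & tests_changed & compile_a -> gen_docs]; r6 [deploy_stage & lint_clean -> run_integ]. New: gen_docs, run_integ.
Round 3: r9 [run_integ & deploy_prod & gen_docs -> compile_c]. New: compile_c.
Round 4: r10 [run_unit & compile_c -> artifact_signed]. New: artifact_signed.
Closure: {artifact_signed, cache_hit, cfg_changed, compile_a, compile_b, compile_c, deploy_prod, deploy_stage, format_ok, gen_docs, link_bin, lint_clean, publish_ok, run_integ, run_unit, src_changed, tag_release, tests_changed} — 18 facts.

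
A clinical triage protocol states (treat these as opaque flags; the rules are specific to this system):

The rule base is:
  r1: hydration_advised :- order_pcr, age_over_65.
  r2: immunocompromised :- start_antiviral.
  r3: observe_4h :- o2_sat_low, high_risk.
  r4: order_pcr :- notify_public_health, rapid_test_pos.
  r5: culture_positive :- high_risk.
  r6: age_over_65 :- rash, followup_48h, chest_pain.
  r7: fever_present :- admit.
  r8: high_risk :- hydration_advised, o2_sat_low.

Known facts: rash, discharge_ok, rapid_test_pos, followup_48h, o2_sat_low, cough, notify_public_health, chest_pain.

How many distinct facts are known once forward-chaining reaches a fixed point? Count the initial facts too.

Round 1: r4 [order_pcr :- notify_public_health, rapid_test_pos.]; r6 [age_over_65 :- rash, followup_48h, chest_pain.]. Adds order_pcr, age_over_65.
Round 2: r1 [hydration_advised :- order_pcr, age_over_65.]. Adds hydration_advised.
Round 3: r8 [high_risk :- hydration_advised, o2_sat_low.]. Adds high_risk.
Round 4: r3 [observe_4h :- o2_sat_low, high_risk.]; r5 [culture_positive :- high_risk.]. Adds observe_4h, culture_positive.
Closure: {age_over_65, chest_pain, cough, culture_positive, discharge_ok, followup_48h, high_risk, hydration_advised, notify_public_health, o2_sat_low, observe_4h, order_pcr, rapid_test_pos, rash} — 14 facts.

14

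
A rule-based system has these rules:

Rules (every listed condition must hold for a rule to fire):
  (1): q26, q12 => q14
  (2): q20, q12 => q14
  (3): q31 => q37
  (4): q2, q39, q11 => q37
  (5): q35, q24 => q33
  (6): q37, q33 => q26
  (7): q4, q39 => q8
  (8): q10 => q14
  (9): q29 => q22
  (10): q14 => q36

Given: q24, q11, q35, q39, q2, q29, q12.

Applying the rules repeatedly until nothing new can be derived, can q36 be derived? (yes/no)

Round 1: (4) [q2, q39, q11 => q37]; (5) [q35, q24 => q33]; (9) [q29 => q22]. Adds q37, q33, q22.
Round 2: (6) [q37, q33 => q26]. Adds q26.
Round 3: (1) [q26, q12 => q14]. Adds q14.
Round 4: (10) [q14 => q36]. Adds q36.
q36 appears in round 4, so it is derivable.

yes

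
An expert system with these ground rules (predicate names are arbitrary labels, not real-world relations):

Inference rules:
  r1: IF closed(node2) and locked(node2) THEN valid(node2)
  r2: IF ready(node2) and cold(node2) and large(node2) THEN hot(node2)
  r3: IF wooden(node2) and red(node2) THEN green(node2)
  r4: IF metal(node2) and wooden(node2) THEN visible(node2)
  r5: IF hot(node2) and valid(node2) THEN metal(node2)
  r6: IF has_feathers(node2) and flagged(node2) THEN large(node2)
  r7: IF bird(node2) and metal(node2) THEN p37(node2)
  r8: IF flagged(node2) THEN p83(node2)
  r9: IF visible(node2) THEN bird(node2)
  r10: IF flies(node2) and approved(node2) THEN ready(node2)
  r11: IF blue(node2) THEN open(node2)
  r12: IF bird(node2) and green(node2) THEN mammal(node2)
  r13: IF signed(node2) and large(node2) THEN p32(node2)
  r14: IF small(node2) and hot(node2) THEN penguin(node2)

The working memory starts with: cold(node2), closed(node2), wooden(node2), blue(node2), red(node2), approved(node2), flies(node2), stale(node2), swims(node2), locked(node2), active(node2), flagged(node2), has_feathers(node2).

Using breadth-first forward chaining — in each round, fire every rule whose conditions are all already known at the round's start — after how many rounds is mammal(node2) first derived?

[1] r1 [IF closed(node2) and locked(node2) THEN valid(node2)]; r3 [IF wooden(node2) and red(node2) THEN green(node2)]; r6 [IF has_feathers(node2) and flagged(node2) THEN large(node2)]; r8 [IF flagged(node2) THEN p83(node2)]; r10 [IF flies(node2) and approved(node2) THEN ready(node2)]; r11 [IF blue(node2) THEN open(node2)]. ⇒ new: valid(node2), green(node2), large(node2), p83(node2), ready(node2), open(node2).
[2] r2 [IF ready(node2) and cold(node2) and large(node2) THEN hot(node2)]. ⇒ new: hot(node2).
[3] r5 [IF hot(node2) and valid(node2) THEN metal(node2)]. ⇒ new: metal(node2).
[4] r4 [IF metal(node2) and wooden(node2) THEN visible(node2)]. ⇒ new: visible(node2).
[5] r9 [IF visible(node2) THEN bird(node2)]. ⇒ new: bird(node2).
[6] r7 [IF bird(node2) and metal(node2) THEN p37(node2)]; r12 [IF bird(node2) and green(node2) THEN mammal(node2)]. ⇒ new: p37(node2), mammal(node2).
mammal(node2) first appears in round 6.

6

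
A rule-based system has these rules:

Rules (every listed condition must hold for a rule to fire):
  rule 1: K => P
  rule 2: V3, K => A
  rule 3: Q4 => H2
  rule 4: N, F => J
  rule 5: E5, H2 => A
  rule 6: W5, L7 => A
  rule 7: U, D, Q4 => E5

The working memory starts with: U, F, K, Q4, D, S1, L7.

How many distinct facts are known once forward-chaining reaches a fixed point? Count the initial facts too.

Round 1 fires rule 1, rule 3, rule 7, giving P, H2, E5.
Round 2 fires rule 5, giving A.
Closure: {A, D, E5, F, H2, K, L7, P, Q4, S1, U} — 11 facts.

11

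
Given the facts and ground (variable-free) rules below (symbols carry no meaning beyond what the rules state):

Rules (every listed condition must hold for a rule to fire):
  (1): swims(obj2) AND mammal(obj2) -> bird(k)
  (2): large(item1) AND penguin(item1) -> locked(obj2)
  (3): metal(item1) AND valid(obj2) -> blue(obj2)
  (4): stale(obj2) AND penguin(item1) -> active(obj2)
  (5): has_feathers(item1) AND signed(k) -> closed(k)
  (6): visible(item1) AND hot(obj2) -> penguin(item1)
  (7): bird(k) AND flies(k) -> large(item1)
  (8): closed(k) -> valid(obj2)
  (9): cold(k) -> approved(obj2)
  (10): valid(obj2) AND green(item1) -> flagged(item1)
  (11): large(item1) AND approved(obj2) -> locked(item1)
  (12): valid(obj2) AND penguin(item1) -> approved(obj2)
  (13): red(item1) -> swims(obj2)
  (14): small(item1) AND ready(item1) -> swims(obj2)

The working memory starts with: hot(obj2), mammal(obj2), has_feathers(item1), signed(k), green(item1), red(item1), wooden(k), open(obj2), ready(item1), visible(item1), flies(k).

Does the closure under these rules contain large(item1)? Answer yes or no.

Round 1: (5) [has_feathers(item1) AND signed(k) -> closed(k)]; (6) [visible(item1) AND hot(obj2) -> penguin(item1)]; (13) [red(item1) -> swims(obj2)]. New: closed(k), penguin(item1), swims(obj2).
Round 2: (1) [swims(obj2) AND mammal(obj2) -> bird(k)]; (8) [closed(k) -> valid(obj2)]. New: bird(k), valid(obj2).
Round 3: (7) [bird(k) AND flies(k) -> large(item1)]; (10) [valid(obj2) AND green(item1) -> flagged(item1)]; (12) [valid(obj2) AND penguin(item1) -> approved(obj2)]. New: large(item1), flagged(item1), approved(obj2).
Round 4: (2) [large(item1) AND penguin(item1) -> locked(obj2)]; (11) [large(item1) AND approved(obj2) -> locked(item1)]. New: locked(obj2), locked(item1).
large(item1) appears in round 3, so it is derivable.

yes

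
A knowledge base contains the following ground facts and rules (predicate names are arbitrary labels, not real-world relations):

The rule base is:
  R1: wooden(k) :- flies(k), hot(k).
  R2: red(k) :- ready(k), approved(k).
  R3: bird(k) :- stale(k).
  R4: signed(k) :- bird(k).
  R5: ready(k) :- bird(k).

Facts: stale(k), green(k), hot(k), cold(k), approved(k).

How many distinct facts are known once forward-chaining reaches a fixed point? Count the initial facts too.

9

Round 1 — R3, derive bird(k).
Round 2 — R4, R5, derive signed(k), ready(k).
Round 3 — R2, derive red(k).
Closure: {approved(k), bird(k), cold(k), green(k), hot(k), ready(k), red(k), signed(k), stale(k)} — 9 facts.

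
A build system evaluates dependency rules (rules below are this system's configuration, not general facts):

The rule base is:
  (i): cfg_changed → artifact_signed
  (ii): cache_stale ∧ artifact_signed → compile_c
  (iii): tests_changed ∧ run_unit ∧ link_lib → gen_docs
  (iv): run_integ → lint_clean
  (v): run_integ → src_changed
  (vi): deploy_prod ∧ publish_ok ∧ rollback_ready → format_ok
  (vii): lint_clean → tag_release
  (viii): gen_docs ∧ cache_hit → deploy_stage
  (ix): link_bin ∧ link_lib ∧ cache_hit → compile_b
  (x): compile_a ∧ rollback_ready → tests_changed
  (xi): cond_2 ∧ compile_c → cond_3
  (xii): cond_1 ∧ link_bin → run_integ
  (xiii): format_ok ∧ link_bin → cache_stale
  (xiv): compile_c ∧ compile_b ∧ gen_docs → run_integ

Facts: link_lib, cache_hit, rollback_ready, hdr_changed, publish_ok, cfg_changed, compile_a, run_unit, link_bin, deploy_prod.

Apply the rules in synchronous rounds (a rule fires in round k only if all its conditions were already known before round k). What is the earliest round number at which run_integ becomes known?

Round 1 fires (i), (vi), (ix), (x), giving artifact_signed, format_ok, compile_b, tests_changed.
Round 2 fires (iii), (xiii), giving gen_docs, cache_stale.
Round 3 fires (ii), (viii), giving compile_c, deploy_stage.
Round 4 fires (xiv), giving run_integ.
run_integ first appears in round 4.

4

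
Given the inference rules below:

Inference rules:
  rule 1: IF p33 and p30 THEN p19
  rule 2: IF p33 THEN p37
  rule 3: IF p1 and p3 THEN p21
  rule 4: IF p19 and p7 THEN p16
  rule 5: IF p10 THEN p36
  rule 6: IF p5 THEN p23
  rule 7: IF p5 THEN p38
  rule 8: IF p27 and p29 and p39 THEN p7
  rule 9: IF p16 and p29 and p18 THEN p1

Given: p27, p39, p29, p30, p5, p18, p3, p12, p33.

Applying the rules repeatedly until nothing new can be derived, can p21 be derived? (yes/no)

Round 1 — rule 1, rule 2, rule 6, rule 7, rule 8, derive p19, p37, p23, p38, p7.
Round 2 — rule 4, derive p16.
Round 3 — rule 9, derive p1.
Round 4 — rule 3, derive p21.
p21 appears in round 4, so it is derivable.

yes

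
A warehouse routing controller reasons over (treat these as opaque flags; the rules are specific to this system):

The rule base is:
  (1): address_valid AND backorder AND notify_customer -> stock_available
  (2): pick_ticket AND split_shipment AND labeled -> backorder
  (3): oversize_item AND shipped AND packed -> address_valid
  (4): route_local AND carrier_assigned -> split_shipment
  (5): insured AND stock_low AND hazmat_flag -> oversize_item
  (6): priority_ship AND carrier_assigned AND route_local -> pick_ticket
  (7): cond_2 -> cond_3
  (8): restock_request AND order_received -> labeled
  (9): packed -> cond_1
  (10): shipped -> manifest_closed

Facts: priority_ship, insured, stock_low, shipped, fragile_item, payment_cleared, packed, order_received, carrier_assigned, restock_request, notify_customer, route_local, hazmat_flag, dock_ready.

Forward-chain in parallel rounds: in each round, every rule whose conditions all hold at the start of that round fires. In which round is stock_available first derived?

Round 1: (4) [route_local AND carrier_assigned -> split_shipment]; (5) [insured AND stock_low AND hazmat_flag -> oversize_item]; (6) [priority_ship AND carrier_assigned AND route_local -> pick_ticket]; (8) [restock_request AND order_received -> labeled]; (9) [packed -> cond_1]; (10) [shipped -> manifest_closed]. Adds split_shipment, oversize_item, pick_ticket, labeled, cond_1, manifest_closed.
Round 2: (2) [pick_ticket AND split_shipment AND labeled -> backorder]; (3) [oversize_item AND shipped AND packed -> address_valid]. Adds backorder, address_valid.
Round 3: (1) [address_valid AND backorder AND notify_customer -> stock_available]. Adds stock_available.
stock_available first appears in round 3.

3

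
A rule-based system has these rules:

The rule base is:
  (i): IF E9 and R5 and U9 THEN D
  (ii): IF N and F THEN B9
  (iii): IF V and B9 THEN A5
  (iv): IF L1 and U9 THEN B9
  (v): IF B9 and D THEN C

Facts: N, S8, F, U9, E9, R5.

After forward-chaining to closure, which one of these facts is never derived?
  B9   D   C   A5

A5

Round 1 fires (i), (ii), giving D, B9.
Round 2 fires (v), giving C.
Derived: D (round 1), C (round 2), B9 (round 1). A5 never appears in any round.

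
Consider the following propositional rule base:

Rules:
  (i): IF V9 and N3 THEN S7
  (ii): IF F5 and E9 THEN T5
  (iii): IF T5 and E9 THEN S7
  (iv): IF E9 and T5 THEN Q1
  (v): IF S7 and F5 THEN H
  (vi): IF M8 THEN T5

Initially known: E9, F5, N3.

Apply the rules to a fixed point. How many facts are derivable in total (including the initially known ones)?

Round 1 fires (ii), giving T5.
Round 2 fires (iii), (iv), giving S7, Q1.
Round 3 fires (v), giving H.
Closure: {E9, F5, H, N3, Q1, S7, T5} — 7 facts.

7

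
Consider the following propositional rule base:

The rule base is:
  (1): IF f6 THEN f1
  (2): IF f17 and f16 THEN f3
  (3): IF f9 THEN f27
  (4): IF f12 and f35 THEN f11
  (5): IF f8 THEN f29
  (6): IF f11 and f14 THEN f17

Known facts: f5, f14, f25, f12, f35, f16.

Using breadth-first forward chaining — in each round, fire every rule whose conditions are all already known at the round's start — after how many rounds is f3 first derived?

[1] (4) [IF f12 and f35 THEN f11]. ⇒ new: f11.
[2] (6) [IF f11 and f14 THEN f17]. ⇒ new: f17.
[3] (2) [IF f17 and f16 THEN f3]. ⇒ new: f3.
f3 first appears in round 3.

3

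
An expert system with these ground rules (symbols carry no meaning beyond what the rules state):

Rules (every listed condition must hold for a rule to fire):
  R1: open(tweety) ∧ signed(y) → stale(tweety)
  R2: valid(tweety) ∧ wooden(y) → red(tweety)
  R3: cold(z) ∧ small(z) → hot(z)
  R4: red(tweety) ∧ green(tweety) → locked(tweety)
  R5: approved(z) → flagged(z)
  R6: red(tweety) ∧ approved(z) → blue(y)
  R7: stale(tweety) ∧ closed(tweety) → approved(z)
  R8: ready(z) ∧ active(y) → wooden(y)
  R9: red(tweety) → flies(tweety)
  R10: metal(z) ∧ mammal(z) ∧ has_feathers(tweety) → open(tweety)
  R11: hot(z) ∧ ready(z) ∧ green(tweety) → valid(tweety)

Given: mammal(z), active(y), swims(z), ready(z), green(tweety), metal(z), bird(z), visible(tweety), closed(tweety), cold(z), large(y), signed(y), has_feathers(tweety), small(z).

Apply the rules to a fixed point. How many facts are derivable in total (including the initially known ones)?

Round 1 fires R3, R8, R10, giving hot(z), wooden(y), open(tweety).
Round 2 fires R1, R11, giving stale(tweety), valid(tweety).
Round 3 fires R2, R7, giving red(tweety), approved(z).
Round 4 fires R4, R5, R6, R9, giving locked(tweety), flagged(z), blue(y), flies(tweety).
Closure: {active(y), approved(z), bird(z), blue(y), closed(tweety), cold(z), flagged(z), flies(tweety), green(tweety), has_feathers(tweety), hot(z), large(y), locked(tweety), mammal(z), metal(z), open(tweety), ready(z), red(tweety), signed(y), small(z), stale(tweety), swims(z), valid(tweety), visible(tweety), wooden(y)} — 25 facts.

25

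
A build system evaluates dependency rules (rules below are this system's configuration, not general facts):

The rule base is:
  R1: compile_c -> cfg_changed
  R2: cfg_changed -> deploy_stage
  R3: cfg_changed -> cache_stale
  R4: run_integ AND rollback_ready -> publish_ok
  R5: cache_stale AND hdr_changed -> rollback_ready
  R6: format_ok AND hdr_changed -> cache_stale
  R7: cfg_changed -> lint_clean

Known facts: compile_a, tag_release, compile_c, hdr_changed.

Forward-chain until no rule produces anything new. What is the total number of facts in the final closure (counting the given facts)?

Round 1 fires R1, giving cfg_changed.
Round 2 fires R2, R3, R7, giving deploy_stage, cache_stale, lint_clean.
Round 3 fires R5, giving rollback_ready.
Closure: {cache_stale, cfg_changed, compile_a, compile_c, deploy_stage, hdr_changed, lint_clean, rollback_ready, tag_release} — 9 facts.

9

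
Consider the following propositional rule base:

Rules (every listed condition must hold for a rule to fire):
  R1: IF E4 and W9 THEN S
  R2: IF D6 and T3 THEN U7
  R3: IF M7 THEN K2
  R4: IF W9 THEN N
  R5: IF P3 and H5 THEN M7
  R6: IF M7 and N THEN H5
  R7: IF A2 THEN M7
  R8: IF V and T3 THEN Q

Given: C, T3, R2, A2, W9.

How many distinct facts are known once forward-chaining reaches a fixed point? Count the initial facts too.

9

Round 1: R4 [IF W9 THEN N]; R7 [IF A2 THEN M7]. Adds N, M7.
Round 2: R3 [IF M7 THEN K2]; R6 [IF M7 and N THEN H5]. Adds K2, H5.
Closure: {A2, C, H5, K2, M7, N, R2, T3, W9} — 9 facts.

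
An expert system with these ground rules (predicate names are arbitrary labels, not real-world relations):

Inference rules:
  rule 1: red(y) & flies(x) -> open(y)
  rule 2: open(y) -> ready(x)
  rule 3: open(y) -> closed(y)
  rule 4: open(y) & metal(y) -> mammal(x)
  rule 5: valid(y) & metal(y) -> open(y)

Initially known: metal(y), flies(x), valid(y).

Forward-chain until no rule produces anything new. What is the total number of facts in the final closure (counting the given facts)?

Round 1: rule 5 [valid(y) & metal(y) -> open(y)]. New: open(y).
Round 2: rule 2 [open(y) -> ready(x)]; rule 3 [open(y) -> closed(y)]; rule 4 [open(y) & metal(y) -> mammal(x)]. New: ready(x), closed(y), mammal(x).
Closure: {closed(y), flies(x), mammal(x), metal(y), open(y), ready(x), valid(y)} — 7 facts.

7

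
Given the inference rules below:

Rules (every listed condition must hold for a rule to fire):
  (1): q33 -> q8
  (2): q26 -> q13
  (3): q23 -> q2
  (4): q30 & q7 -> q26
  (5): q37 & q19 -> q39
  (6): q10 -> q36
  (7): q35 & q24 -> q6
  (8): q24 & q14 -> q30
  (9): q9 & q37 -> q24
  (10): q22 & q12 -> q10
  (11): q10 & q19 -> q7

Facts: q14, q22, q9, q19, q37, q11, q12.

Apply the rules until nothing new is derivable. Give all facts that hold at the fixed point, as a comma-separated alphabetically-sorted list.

q10, q11, q12, q13, q14, q19, q22, q24, q26, q30, q36, q37, q39, q7, q9

Round 1 — (5), (9), (10), derive q39, q24, q10.
Round 2 — (6), (8), (11), derive q36, q30, q7.
Round 3 — (4), derive q26.
Round 4 — (2), derive q13.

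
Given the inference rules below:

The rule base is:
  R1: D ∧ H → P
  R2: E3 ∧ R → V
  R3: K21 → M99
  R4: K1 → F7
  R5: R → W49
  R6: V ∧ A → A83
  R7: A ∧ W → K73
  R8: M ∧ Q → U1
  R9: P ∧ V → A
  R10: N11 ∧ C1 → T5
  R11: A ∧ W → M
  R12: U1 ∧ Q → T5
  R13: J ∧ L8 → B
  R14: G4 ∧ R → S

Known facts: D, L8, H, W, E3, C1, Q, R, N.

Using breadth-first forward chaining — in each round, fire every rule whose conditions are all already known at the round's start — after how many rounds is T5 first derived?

Round 1: R1 [D ∧ H → P]; R2 [E3 ∧ R → V]; R5 [R → W49]. New: P, V, W49.
Round 2: R9 [P ∧ V → A]. New: A.
Round 3: R6 [V ∧ A → A83]; R7 [A ∧ W → K73]; R11 [A ∧ W → M]. New: A83, K73, M.
Round 4: R8 [M ∧ Q → U1]. New: U1.
Round 5: R12 [U1 ∧ Q → T5]. New: T5.
T5 first appears in round 5.

5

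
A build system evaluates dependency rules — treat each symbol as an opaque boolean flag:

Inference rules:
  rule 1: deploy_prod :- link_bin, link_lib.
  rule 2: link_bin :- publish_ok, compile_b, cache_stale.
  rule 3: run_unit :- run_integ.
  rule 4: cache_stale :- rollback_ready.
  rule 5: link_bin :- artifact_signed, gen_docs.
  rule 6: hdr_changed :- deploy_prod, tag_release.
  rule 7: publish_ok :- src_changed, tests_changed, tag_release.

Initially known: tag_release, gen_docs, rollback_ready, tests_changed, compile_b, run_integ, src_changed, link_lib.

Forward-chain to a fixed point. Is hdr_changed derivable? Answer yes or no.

Round 1 fires rule 3, rule 4, rule 7, giving run_unit, cache_stale, publish_ok.
Round 2 fires rule 2, giving link_bin.
Round 3 fires rule 1, giving deploy_prod.
Round 4 fires rule 6, giving hdr_changed.
hdr_changed appears in round 4, so it is derivable.

yes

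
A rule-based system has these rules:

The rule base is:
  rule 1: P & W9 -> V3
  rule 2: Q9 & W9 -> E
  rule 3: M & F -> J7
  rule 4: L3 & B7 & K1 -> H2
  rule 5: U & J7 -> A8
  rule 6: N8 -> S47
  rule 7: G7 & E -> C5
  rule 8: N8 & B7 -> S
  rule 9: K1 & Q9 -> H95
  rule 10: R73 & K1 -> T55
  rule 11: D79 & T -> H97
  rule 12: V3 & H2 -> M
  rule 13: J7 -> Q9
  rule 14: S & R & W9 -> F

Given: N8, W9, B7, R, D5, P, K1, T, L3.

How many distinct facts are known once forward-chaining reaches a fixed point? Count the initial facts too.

Round 1: rule 1 [P & W9 -> V3]; rule 4 [L3 & B7 & K1 -> H2]; rule 6 [N8 -> S47]; rule 8 [N8 & B7 -> S]. New: V3, H2, S47, S.
Round 2: rule 12 [V3 & H2 -> M]; rule 14 [S & R & W9 -> F]. New: M, F.
Round 3: rule 3 [M & F -> J7]. New: J7.
Round 4: rule 13 [J7 -> Q9]. New: Q9.
Round 5: rule 2 [Q9 & W9 -> E]; rule 9 [K1 & Q9 -> H95]. New: E, H95.
Closure: {B7, D5, E, F, H2, H95, J7, K1, L3, M, N8, P, Q9, R, S, S47, T, V3, W9} — 19 facts.

19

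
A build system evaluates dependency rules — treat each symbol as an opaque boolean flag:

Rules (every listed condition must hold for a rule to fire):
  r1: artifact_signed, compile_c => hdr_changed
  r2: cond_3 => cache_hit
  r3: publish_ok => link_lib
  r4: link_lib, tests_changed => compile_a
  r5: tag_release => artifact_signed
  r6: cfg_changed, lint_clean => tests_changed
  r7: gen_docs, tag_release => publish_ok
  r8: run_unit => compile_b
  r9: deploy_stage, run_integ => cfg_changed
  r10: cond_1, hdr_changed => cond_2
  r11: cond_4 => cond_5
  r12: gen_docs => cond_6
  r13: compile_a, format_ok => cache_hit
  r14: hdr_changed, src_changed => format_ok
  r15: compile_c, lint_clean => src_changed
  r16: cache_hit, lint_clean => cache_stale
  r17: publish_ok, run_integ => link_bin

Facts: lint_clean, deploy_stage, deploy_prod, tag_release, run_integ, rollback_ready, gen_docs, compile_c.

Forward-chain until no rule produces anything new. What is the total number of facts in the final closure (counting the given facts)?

21

[1] r5 [tag_release => artifact_signed]; r7 [gen_docs, tag_release => publish_ok]; r9 [deploy_stage, run_integ => cfg_changed]; r12 [gen_docs => cond_6]; r15 [compile_c, lint_clean => src_changed]. ⇒ new: artifact_signed, publish_ok, cfg_changed, cond_6, src_changed.
[2] r1 [artifact_signed, compile_c => hdr_changed]; r3 [publish_ok => link_lib]; r6 [cfg_changed, lint_clean => tests_changed]; r17 [publish_ok, run_integ => link_bin]. ⇒ new: hdr_changed, link_lib, tests_changed, link_bin.
[3] r4 [link_lib, tests_changed => compile_a]; r14 [hdr_changed, src_changed => format_ok]. ⇒ new: compile_a, format_ok.
[4] r13 [compile_a, format_ok => cache_hit]. ⇒ new: cache_hit.
[5] r16 [cache_hit, lint_clean => cache_stale]. ⇒ new: cache_stale.
Closure: {artifact_signed, cache_hit, cache_stale, cfg_changed, compile_a, compile_c, cond_6, deploy_prod, deploy_stage, format_ok, gen_docs, hdr_changed, link_bin, link_lib, lint_clean, publish_ok, rollback_ready, run_integ, src_changed, tag_release, tests_changed} — 21 facts.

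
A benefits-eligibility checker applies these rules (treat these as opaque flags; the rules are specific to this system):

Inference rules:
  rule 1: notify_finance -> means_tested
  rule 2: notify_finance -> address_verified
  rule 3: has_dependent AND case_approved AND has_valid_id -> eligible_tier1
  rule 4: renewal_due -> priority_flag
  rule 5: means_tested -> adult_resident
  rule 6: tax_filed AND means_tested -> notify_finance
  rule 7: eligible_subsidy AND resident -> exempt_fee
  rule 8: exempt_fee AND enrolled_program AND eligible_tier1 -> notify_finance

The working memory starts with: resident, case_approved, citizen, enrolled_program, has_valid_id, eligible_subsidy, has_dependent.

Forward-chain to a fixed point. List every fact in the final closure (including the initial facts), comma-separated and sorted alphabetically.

address_verified, adult_resident, case_approved, citizen, eligible_subsidy, eligible_tier1, enrolled_program, exempt_fee, has_dependent, has_valid_id, means_tested, notify_finance, resident

Round 1 — rule 3, rule 7, derive eligible_tier1, exempt_fee.
Round 2 — rule 8, derive notify_finance.
Round 3 — rule 1, rule 2, derive means_tested, address_verified.
Round 4 — rule 5, derive adult_resident.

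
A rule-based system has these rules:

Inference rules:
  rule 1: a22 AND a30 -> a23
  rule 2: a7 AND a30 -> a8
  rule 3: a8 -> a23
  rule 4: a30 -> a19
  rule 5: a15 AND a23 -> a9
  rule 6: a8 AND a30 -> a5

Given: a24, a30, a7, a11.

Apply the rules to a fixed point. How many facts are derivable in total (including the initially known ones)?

8

Round 1: rule 2 [a7 AND a30 -> a8]; rule 4 [a30 -> a19]. Adds a8, a19.
Round 2: rule 3 [a8 -> a23]; rule 6 [a8 AND a30 -> a5]. Adds a23, a5.
Closure: {a11, a19, a23, a24, a30, a5, a7, a8} — 8 facts.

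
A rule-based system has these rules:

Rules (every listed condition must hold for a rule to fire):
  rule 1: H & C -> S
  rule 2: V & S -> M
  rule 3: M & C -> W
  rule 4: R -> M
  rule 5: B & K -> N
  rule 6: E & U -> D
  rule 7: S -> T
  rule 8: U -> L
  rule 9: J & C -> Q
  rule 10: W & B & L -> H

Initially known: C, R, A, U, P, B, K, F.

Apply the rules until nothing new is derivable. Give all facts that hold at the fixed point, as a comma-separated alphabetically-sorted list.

Round 1: rule 4 [R -> M]; rule 5 [B & K -> N]; rule 8 [U -> L]. New: M, N, L.
Round 2: rule 3 [M & C -> W]. New: W.
Round 3: rule 10 [W & B & L -> H]. New: H.
Round 4: rule 1 [H & C -> S]. New: S.
Round 5: rule 7 [S -> T]. New: T.

A, B, C, F, H, K, L, M, N, P, R, S, T, U, W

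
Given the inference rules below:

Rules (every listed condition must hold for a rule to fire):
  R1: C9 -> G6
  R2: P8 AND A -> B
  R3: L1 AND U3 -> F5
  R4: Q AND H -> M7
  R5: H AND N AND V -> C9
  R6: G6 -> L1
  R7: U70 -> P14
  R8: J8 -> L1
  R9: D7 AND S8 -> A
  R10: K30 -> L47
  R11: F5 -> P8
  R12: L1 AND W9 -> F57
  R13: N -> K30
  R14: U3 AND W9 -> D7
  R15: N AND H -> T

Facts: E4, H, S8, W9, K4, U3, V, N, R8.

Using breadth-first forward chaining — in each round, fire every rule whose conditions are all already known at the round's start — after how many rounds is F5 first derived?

Round 1: R5 [H AND N AND V -> C9]; R13 [N -> K30]; R14 [U3 AND W9 -> D7]; R15 [N AND H -> T]. Adds C9, K30, D7, T.
Round 2: R1 [C9 -> G6]; R9 [D7 AND S8 -> A]; R10 [K30 -> L47]. Adds G6, A, L47.
Round 3: R6 [G6 -> L1]. Adds L1.
Round 4: R3 [L1 AND U3 -> F5]; R12 [L1 AND W9 -> F57]. Adds F5, F57.
F5 first appears in round 4.

4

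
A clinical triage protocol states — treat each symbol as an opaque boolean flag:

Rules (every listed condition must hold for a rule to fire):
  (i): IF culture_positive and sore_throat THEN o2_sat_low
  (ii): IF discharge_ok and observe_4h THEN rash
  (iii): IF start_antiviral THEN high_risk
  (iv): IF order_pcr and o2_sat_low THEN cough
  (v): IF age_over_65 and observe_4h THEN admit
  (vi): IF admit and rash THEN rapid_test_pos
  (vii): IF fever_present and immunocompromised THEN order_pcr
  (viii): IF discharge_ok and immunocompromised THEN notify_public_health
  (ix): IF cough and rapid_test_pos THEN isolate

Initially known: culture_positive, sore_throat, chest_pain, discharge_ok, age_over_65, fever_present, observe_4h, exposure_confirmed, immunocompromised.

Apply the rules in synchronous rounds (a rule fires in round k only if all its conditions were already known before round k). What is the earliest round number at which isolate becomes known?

[1] (i) [IF culture_positive and sore_throat THEN o2_sat_low]; (ii) [IF discharge_ok and observe_4h THEN rash]; (v) [IF age_over_65 and observe_4h THEN admit]; (vii) [IF fever_present and immunocompromised THEN order_pcr]; (viii) [IF discharge_ok and immunocompromised THEN notify_public_health]. ⇒ new: o2_sat_low, rash, admit, order_pcr, notify_public_health.
[2] (iv) [IF order_pcr and o2_sat_low THEN cough]; (vi) [IF admit and rash THEN rapid_test_pos]. ⇒ new: cough, rapid_test_pos.
[3] (ix) [IF cough and rapid_test_pos THEN isolate]. ⇒ new: isolate.
isolate first appears in round 3.

3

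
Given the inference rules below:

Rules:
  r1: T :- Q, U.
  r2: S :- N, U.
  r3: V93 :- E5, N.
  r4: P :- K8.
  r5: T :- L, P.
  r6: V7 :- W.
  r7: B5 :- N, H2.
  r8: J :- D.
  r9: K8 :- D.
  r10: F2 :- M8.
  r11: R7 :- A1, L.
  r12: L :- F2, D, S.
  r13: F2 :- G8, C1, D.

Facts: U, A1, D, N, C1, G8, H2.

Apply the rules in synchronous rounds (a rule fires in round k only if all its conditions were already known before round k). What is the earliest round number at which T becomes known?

3

Round 1: r2 [S :- N, U.]; r7 [B5 :- N, H2.]; r8 [J :- D.]; r9 [K8 :- D.]; r13 [F2 :- G8, C1, D.]. Adds S, B5, J, K8, F2.
Round 2: r4 [P :- K8.]; r12 [L :- F2, D, S.]. Adds P, L.
Round 3: r5 [T :- L, P.]; r11 [R7 :- A1, L.]. Adds T, R7.
T first appears in round 3.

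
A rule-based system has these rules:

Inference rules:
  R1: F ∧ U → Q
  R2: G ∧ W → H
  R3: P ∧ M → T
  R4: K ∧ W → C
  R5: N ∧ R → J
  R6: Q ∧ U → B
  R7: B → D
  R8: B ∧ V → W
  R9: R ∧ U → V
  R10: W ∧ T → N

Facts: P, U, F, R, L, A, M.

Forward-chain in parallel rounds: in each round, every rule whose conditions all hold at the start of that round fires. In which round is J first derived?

[1] R1 [F ∧ U → Q]; R3 [P ∧ M → T]; R9 [R ∧ U → V]. ⇒ new: Q, T, V.
[2] R6 [Q ∧ U → B]. ⇒ new: B.
[3] R7 [B → D]; R8 [B ∧ V → W]. ⇒ new: D, W.
[4] R10 [W ∧ T → N]. ⇒ new: N.
[5] R5 [N ∧ R → J]. ⇒ new: J.
J first appears in round 5.

5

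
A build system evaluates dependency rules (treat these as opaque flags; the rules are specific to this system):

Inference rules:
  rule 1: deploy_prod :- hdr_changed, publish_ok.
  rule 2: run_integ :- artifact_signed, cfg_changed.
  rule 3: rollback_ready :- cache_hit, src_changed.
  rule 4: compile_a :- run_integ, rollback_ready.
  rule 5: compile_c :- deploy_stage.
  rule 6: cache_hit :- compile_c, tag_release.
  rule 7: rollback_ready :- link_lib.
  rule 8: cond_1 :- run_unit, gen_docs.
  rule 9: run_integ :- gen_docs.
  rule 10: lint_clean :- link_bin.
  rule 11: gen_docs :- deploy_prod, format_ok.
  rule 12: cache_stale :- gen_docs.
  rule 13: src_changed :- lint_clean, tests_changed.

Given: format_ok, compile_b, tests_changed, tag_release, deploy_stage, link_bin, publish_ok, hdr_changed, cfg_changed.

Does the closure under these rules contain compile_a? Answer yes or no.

Round 1: rule 1 [deploy_prod :- hdr_changed, publish_ok.]; rule 5 [compile_c :- deploy_stage.]; rule 10 [lint_clean :- link_bin.]. Adds deploy_prod, compile_c, lint_clean.
Round 2: rule 6 [cache_hit :- compile_c, tag_release.]; rule 11 [gen_docs :- deploy_prod, format_ok.]; rule 13 [src_changed :- lint_clean, tests_changed.]. Adds cache_hit, gen_docs, src_changed.
Round 3: rule 3 [rollback_ready :- cache_hit, src_changed.]; rule 9 [run_integ :- gen_docs.]; rule 12 [cache_stale :- gen_docs.]. Adds rollback_ready, run_integ, cache_stale.
Round 4: rule 4 [compile_a :- run_integ, rollback_ready.]. Adds compile_a.
compile_a appears in round 4, so it is derivable.

yes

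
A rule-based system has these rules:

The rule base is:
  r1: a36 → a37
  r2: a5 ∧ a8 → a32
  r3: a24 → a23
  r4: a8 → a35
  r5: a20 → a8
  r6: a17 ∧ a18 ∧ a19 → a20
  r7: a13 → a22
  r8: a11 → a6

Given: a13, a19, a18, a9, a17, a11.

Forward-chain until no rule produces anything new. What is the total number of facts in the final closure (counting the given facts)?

Round 1: r6 [a17 ∧ a18 ∧ a19 → a20]; r7 [a13 → a22]; r8 [a11 → a6]. Adds a20, a22, a6.
Round 2: r5 [a20 → a8]. Adds a8.
Round 3: r4 [a8 → a35]. Adds a35.
Closure: {a11, a13, a17, a18, a19, a20, a22, a35, a6, a8, a9} — 11 facts.

11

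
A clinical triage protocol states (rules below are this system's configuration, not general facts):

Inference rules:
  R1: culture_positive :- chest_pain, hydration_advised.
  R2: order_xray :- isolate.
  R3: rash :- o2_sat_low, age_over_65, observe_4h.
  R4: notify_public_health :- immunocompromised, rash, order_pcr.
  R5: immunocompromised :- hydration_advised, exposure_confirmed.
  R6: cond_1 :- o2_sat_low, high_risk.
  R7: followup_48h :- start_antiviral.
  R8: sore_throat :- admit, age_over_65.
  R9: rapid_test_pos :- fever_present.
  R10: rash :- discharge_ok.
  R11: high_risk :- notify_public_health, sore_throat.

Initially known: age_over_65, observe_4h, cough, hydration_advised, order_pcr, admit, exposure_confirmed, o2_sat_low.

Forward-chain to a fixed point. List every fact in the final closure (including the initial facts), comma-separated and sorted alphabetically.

admit, age_over_65, cond_1, cough, exposure_confirmed, high_risk, hydration_advised, immunocompromised, notify_public_health, o2_sat_low, observe_4h, order_pcr, rash, sore_throat

Round 1: R3 [rash :- o2_sat_low, age_over_65, observe_4h.]; R5 [immunocompromised :- hydration_advised, exposure_confirmed.]; R8 [sore_throat :- admit, age_over_65.]. Adds rash, immunocompromised, sore_throat.
Round 2: R4 [notify_public_health :- immunocompromised, rash, order_pcr.]. Adds notify_public_health.
Round 3: R11 [high_risk :- notify_public_health, sore_throat.]. Adds high_risk.
Round 4: R6 [cond_1 :- o2_sat_low, high_risk.]. Adds cond_1.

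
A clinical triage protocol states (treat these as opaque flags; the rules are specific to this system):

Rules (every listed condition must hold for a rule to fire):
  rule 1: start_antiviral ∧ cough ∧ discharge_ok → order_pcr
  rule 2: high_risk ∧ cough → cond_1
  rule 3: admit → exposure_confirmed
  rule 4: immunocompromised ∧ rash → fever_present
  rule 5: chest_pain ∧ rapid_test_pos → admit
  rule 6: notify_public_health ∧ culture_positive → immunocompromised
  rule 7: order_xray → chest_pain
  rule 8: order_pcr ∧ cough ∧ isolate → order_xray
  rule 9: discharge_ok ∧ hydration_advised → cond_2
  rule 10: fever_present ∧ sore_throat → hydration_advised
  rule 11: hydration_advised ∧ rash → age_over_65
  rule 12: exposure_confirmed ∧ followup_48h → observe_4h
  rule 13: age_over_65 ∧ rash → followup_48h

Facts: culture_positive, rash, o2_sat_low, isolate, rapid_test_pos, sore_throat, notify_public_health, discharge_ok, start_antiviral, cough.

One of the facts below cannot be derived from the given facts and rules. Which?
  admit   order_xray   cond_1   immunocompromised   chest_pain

cond_1

Round 1 fires rule 1, rule 6, giving order_pcr, immunocompromised.
Round 2 fires rule 4, rule 8, giving fever_present, order_xray.
Round 3 fires rule 7, rule 10, giving chest_pain, hydration_advised.
Round 4 fires rule 5, rule 9, rule 11, giving admit, cond_2, age_over_65.
Round 5 fires rule 3, rule 13, giving exposure_confirmed, followup_48h.
Round 6 fires rule 12, giving observe_4h.
Derived: admit (round 4), order_xray (round 2), chest_pain (round 3), immunocompromised (round 1). cond_1 never appears in any round.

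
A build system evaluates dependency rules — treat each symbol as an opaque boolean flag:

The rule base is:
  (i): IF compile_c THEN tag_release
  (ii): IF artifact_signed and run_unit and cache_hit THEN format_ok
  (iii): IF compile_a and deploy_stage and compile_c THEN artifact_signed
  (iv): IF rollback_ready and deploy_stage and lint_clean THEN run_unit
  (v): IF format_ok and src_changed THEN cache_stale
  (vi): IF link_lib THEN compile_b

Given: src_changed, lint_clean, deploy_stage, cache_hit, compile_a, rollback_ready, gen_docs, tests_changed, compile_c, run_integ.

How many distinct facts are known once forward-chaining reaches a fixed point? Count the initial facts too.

Round 1 — (i), (iii), (iv), derive tag_release, artifact_signed, run_unit.
Round 2 — (ii), derive format_ok.
Round 3 — (v), derive cache_stale.
Closure: {artifact_signed, cache_hit, cache_stale, compile_a, compile_c, deploy_stage, format_ok, gen_docs, lint_clean, rollback_ready, run_integ, run_unit, src_changed, tag_release, tests_changed} — 15 facts.

15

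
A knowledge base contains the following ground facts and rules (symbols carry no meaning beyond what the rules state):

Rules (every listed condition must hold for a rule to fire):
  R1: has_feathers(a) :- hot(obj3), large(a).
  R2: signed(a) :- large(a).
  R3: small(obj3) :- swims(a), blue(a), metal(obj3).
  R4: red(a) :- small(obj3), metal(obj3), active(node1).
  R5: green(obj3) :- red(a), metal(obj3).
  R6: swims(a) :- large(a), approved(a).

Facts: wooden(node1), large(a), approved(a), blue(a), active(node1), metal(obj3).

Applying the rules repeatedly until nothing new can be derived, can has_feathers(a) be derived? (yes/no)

no

Round 1: R2 [signed(a) :- large(a).]; R6 [swims(a) :- large(a), approved(a).]. New: signed(a), swims(a).
Round 2: R3 [small(obj3) :- swims(a), blue(a), metal(obj3).]. New: small(obj3).
Round 3: R4 [red(a) :- small(obj3), metal(obj3), active(node1).]. New: red(a).
Round 4: R5 [green(obj3) :- red(a), metal(obj3).]. New: green(obj3).
Fixed point reached. has_feathers(a) is concluded only by R1; R1 needs hot(obj3) (never derived).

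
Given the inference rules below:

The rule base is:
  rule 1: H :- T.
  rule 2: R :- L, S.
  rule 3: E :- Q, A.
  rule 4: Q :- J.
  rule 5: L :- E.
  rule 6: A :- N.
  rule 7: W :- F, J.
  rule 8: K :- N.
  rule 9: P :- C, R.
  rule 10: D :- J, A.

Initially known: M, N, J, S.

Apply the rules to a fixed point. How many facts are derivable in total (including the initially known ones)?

11

Round 1: rule 4 [Q :- J.]; rule 6 [A :- N.]; rule 8 [K :- N.]. Adds Q, A, K.
Round 2: rule 3 [E :- Q, A.]; rule 10 [D :- J, A.]. Adds E, D.
Round 3: rule 5 [L :- E.]. Adds L.
Round 4: rule 2 [R :- L, S.]. Adds R.
Closure: {A, D, E, J, K, L, M, N, Q, R, S} — 11 facts.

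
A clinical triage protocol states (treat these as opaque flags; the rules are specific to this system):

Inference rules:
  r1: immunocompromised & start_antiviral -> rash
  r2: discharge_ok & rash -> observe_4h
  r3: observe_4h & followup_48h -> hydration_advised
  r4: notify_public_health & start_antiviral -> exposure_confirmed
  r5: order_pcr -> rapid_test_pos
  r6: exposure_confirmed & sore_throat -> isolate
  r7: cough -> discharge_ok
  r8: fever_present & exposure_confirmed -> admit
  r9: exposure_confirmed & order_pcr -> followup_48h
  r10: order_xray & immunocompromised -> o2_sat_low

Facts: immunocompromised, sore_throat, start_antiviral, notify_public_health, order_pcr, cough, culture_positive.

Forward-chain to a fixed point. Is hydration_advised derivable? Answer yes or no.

yes

Round 1: r1 [immunocompromised & start_antiviral -> rash]; r4 [notify_public_health & start_antiviral -> exposure_confirmed]; r5 [order_pcr -> rapid_test_pos]; r7 [cough -> discharge_ok]. New: rash, exposure_confirmed, rapid_test_pos, discharge_ok.
Round 2: r2 [discharge_ok & rash -> observe_4h]; r6 [exposure_confirmed & sore_throat -> isolate]; r9 [exposure_confirmed & order_pcr -> followup_48h]. New: observe_4h, isolate, followup_48h.
Round 3: r3 [observe_4h & followup_48h -> hydration_advised]. New: hydration_advised.
hydration_advised appears in round 3, so it is derivable.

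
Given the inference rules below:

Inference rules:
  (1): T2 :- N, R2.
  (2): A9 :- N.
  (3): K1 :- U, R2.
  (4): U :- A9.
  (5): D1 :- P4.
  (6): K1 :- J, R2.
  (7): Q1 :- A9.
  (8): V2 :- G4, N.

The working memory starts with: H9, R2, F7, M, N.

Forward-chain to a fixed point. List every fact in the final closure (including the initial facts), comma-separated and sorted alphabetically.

Round 1: (1) [T2 :- N, R2.]; (2) [A9 :- N.]. Adds T2, A9.
Round 2: (4) [U :- A9.]; (7) [Q1 :- A9.]. Adds U, Q1.
Round 3: (3) [K1 :- U, R2.]. Adds K1.

A9, F7, H9, K1, M, N, Q1, R2, T2, U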